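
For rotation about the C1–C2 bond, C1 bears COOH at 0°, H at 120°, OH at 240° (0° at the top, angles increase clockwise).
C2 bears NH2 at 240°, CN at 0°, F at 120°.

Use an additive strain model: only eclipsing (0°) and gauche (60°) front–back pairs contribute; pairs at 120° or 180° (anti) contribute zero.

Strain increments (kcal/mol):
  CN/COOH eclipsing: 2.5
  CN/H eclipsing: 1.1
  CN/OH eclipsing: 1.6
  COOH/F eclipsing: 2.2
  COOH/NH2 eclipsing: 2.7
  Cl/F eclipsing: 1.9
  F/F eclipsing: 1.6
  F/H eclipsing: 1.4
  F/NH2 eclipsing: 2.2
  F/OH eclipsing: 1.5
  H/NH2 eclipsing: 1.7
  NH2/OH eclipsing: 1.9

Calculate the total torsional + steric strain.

This conformer (eclipsed): COOH–CN eclipsed, H–F eclipsed, OH–NH2 eclipsed; 2.5 + 1.4 + 1.9 = 5.8 kcal/mol.

5.8 kcal/mol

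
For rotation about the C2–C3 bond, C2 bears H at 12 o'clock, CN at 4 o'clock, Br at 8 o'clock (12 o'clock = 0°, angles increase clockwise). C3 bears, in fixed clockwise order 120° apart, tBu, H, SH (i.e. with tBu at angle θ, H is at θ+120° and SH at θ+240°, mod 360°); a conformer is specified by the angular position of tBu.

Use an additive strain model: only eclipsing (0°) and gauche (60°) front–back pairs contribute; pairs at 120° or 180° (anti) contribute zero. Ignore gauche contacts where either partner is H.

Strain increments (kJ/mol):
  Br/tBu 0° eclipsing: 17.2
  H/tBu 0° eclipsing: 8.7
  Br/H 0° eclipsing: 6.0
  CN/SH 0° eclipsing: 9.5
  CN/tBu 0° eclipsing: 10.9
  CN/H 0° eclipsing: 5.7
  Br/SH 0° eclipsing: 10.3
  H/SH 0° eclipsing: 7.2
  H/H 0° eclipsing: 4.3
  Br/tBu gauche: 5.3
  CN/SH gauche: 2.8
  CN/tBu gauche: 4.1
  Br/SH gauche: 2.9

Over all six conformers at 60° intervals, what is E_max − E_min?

24.0 kJ/mol

tBu at 0° (eclipsed): H(0°)/tBu(0°) eclipsed 8.7; CN(120°)/H(120°) eclipsed 5.7; Br(240°)/SH(240°) eclipsed 10.3 → 24.7 kJ/mol.
tBu at 60° (staggered): CN(120°)/tBu(60°) gauche 4.1; Br(240°)/SH(300°) gauche 2.9 → 7.0 kJ/mol.
tBu at 120° (eclipsed): H(0°)/SH(0°) eclipsed 7.2; CN(120°)/tBu(120°) eclipsed 10.9; Br(240°)/H(240°) eclipsed 6.0 → 24.1 kJ/mol.
tBu at 180° (staggered): CN(120°)/tBu(180°) gauche 4.1; CN(120°)/SH(60°) gauche 2.8; Br(240°)/tBu(180°) gauche 5.3 → 12.2 kJ/mol.
tBu at 240° (eclipsed): H(0°)/H(0°) eclipsed 4.3; CN(120°)/SH(120°) eclipsed 9.5; Br(240°)/tBu(240°) eclipsed 17.2 → 31.0 kJ/mol.
tBu at 300° (staggered): CN(120°)/SH(180°) gauche 2.8; Br(240°)/tBu(300°) gauche 5.3; Br(240°)/SH(180°) gauche 2.9 → 11.0 kJ/mol.
Max at 240° (31.0 kJ/mol), min at 60° (7.0 kJ/mol); barrier = 24.0 kJ/mol.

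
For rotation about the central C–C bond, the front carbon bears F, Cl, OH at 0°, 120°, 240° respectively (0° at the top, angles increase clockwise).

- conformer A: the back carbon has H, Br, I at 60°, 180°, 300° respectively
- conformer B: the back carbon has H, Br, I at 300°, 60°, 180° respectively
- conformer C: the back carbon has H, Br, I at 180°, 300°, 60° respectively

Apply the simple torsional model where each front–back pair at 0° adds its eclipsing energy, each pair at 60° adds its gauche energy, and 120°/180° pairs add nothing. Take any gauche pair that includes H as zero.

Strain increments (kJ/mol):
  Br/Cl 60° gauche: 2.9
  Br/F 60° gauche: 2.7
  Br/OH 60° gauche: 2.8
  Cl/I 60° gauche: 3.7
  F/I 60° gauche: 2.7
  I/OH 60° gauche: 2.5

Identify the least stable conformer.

A (staggered): F–I gauche, Cl–Br gauche, OH–Br gauche, OH–I gauche; 2.7 + 2.9 + 2.8 + 2.5 = 10.9 kJ/mol.
B (staggered): F–Br gauche, Cl–Br gauche, Cl–I gauche, OH–I gauche; 2.7 + 2.9 + 3.7 + 2.5 = 11.8 kJ/mol.
C (staggered): F–Br gauche, F–I gauche, Cl–I gauche, OH–Br gauche; 2.7 + 2.7 + 3.7 + 2.8 = 11.9 kJ/mol.
C has the highest total (11.9 kJ/mol).

C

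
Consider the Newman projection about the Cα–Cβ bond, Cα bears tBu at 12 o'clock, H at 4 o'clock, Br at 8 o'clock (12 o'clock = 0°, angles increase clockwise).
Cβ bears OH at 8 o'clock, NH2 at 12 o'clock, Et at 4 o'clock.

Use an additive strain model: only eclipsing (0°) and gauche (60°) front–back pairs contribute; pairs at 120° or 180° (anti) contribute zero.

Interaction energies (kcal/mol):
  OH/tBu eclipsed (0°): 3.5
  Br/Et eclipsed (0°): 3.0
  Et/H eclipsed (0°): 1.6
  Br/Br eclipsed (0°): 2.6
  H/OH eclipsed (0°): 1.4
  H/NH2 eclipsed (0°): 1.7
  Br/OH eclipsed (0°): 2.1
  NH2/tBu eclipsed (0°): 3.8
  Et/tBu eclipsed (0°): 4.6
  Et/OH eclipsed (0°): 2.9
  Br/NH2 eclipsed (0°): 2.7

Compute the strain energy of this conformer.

7.5 kcal/mol

This conformer (eclipsed): tBu–NH2 eclipsed, H–Et eclipsed, Br–OH eclipsed; 3.8 + 1.6 + 2.1 = 7.5 kcal/mol.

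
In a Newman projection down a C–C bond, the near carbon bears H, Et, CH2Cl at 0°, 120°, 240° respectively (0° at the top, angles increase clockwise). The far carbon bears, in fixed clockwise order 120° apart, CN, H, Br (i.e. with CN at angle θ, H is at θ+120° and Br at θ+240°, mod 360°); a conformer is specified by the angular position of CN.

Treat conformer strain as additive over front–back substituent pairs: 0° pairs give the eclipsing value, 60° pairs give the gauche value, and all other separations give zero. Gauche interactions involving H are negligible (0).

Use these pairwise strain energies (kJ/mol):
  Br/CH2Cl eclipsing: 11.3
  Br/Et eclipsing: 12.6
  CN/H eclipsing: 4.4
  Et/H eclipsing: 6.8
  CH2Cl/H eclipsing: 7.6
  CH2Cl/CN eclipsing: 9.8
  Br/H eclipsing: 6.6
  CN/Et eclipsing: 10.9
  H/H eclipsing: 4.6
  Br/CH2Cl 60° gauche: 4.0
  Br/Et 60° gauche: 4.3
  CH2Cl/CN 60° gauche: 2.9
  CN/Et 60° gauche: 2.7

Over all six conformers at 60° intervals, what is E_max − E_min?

CN at 0° (eclipsed): H–CN eclipsed, Et–H eclipsed, CH2Cl–Br eclipsed; 4.4 + 6.8 + 11.3 = 22.5 kJ/mol.
CN at 60° (staggered): Et–CN gauche, CH2Cl–Br gauche; 2.7 + 4.0 = 6.7 kJ/mol.
CN at 120° (eclipsed): H–Br eclipsed, Et–CN eclipsed, CH2Cl–H eclipsed; 6.6 + 10.9 + 7.6 = 25.1 kJ/mol.
CN at 180° (staggered): Et–CN gauche, Et–Br gauche, CH2Cl–CN gauche; 2.7 + 4.3 + 2.9 = 9.9 kJ/mol.
CN at 240° (eclipsed): H–H eclipsed, Et–Br eclipsed, CH2Cl–CN eclipsed; 4.6 + 12.6 + 9.8 = 27.0 kJ/mol.
CN at 300° (staggered): Et–Br gauche, CH2Cl–CN gauche, CH2Cl–Br gauche; 4.3 + 2.9 + 4.0 = 11.2 kJ/mol.
Max at 240° (27.0 kJ/mol), min at 60° (6.7 kJ/mol); barrier = 20.3 kJ/mol.

20.3 kJ/mol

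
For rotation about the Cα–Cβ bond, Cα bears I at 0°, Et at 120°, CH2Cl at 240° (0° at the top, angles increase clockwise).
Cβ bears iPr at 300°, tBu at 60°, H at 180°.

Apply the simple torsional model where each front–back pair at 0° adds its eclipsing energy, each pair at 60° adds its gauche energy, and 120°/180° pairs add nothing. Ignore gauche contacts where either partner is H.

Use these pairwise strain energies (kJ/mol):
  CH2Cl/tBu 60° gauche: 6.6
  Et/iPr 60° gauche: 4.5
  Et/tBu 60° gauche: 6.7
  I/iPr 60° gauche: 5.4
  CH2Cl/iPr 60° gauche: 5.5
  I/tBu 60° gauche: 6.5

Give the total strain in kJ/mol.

This conformer (staggered): I–iPr gauche, I–tBu gauche, Et–tBu gauche, CH2Cl–iPr gauche; 5.4 + 6.5 + 6.7 + 5.5 = 24.1 kJ/mol.

24.1 kJ/mol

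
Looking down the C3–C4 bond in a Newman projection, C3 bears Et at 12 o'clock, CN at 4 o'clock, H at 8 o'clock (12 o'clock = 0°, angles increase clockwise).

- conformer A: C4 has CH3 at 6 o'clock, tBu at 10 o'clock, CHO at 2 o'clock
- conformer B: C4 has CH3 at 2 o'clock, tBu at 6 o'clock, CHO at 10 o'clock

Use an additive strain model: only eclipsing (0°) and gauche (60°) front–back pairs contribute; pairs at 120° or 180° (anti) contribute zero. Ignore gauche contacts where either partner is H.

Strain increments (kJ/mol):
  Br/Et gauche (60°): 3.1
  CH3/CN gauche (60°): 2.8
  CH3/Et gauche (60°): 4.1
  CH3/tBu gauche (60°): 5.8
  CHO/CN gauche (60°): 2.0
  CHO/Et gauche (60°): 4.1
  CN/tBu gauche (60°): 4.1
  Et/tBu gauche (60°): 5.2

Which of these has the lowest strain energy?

A

A is staggered. Et at 0° is gauche with tBu at 300° (5.2); Et at 0° is gauche with CHO at 60° (4.1); CN at 120° is gauche with CH3 at 180° (2.8); CN at 120° is gauche with CHO at 60° (2.0). Total 14.1 kJ/mol.
B is staggered. Et at 0° is gauche with CH3 at 60° (4.1); Et at 0° is gauche with CHO at 300° (4.1); CN at 120° is gauche with CH3 at 60° (2.8); CN at 120° is gauche with tBu at 180° (4.1). Total 15.1 kJ/mol.
A has the lowest total (14.1 kJ/mol).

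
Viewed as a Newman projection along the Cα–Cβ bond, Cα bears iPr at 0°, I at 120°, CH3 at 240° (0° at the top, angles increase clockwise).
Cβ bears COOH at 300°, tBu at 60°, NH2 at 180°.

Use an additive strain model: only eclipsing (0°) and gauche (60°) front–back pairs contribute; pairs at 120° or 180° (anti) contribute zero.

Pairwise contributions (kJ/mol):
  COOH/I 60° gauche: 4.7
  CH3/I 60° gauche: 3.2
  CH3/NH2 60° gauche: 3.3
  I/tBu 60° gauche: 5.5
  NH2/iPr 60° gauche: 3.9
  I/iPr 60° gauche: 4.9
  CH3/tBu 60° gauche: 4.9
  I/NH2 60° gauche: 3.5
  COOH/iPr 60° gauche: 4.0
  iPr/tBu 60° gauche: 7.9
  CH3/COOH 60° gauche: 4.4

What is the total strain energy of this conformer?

28.6 kJ/mol

This conformer (staggered): iPr(0°)/COOH(300°) gauche 4.0; iPr(0°)/tBu(60°) gauche 7.9; I(120°)/tBu(60°) gauche 5.5; I(120°)/NH2(180°) gauche 3.5; CH3(240°)/COOH(300°) gauche 4.4; CH3(240°)/NH2(180°) gauche 3.3 → 28.6 kJ/mol.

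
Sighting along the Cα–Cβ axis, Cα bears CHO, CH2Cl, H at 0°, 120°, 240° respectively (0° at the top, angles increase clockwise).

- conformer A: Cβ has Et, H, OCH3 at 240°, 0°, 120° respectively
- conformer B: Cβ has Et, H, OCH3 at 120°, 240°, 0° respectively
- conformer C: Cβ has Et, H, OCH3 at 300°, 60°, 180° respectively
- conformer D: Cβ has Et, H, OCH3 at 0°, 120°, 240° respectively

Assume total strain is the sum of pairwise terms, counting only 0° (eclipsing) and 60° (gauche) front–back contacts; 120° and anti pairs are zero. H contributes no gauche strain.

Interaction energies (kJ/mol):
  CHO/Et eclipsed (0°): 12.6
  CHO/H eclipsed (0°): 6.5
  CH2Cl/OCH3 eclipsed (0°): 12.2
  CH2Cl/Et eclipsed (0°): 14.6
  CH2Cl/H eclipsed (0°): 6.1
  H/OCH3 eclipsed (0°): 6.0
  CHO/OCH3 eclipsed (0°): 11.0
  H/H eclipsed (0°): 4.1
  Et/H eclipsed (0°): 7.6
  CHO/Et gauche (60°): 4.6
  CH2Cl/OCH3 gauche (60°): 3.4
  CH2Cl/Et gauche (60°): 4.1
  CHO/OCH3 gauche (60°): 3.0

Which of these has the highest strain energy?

B

A is eclipsed. CHO at 0° is eclipsed with H at 0° (6.5); CH2Cl at 120° is eclipsed with OCH3 at 120° (12.2); H at 240° is eclipsed with Et at 240° (7.6). Total 26.3 kJ/mol.
B is eclipsed. CHO at 0° is eclipsed with OCH3 at 0° (11.0); CH2Cl at 120° is eclipsed with Et at 120° (14.6); H at 240° is eclipsed with H at 240° (4.1). Total 29.7 kJ/mol.
C is staggered. CHO at 0° is gauche with Et at 300° (4.6); CH2Cl at 120° is gauche with OCH3 at 180° (3.4). Total 8.0 kJ/mol.
D is eclipsed. CHO at 0° is eclipsed with Et at 0° (12.6); CH2Cl at 120° is eclipsed with H at 120° (6.1); H at 240° is eclipsed with OCH3 at 240° (6.0). Total 24.7 kJ/mol.
B has the highest total (29.7 kJ/mol).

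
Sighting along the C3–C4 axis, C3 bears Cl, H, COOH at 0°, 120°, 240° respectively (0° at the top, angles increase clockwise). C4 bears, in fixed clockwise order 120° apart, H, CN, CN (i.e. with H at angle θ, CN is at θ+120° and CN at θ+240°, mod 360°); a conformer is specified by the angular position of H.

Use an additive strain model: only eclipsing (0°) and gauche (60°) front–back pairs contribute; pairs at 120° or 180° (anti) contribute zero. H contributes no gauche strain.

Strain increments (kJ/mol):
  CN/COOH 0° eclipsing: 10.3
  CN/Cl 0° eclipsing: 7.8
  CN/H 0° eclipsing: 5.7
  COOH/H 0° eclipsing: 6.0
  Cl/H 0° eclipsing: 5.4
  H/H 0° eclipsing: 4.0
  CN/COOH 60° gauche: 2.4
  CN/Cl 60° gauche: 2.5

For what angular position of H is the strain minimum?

300°

H at 0° (eclipsed): Cl(0°)/H(0°) eclipsed 5.4; H(120°)/CN(120°) eclipsed 5.7; COOH(240°)/CN(240°) eclipsed 10.3 → 21.4 kJ/mol.
H at 60° (staggered): Cl(0°)/CN(300°) gauche 2.5; COOH(240°)/CN(180°) gauche 2.4; COOH(240°)/CN(300°) gauche 2.4 → 7.3 kJ/mol.
H at 120° (eclipsed): Cl(0°)/CN(0°) eclipsed 7.8; H(120°)/H(120°) eclipsed 4.0; COOH(240°)/CN(240°) eclipsed 10.3 → 22.1 kJ/mol.
H at 180° (staggered): Cl(0°)/CN(300°) gauche 2.5; Cl(0°)/CN(60°) gauche 2.5; COOH(240°)/CN(300°) gauche 2.4 → 7.4 kJ/mol.
H at 240° (eclipsed): Cl(0°)/CN(0°) eclipsed 7.8; H(120°)/CN(120°) eclipsed 5.7; COOH(240°)/H(240°) eclipsed 6.0 → 19.5 kJ/mol.
H at 300° (staggered): Cl(0°)/CN(60°) gauche 2.5; COOH(240°)/CN(180°) gauche 2.4 → 4.9 kJ/mol.
The minimum (4.9 kJ/mol) occurs with H at 300°.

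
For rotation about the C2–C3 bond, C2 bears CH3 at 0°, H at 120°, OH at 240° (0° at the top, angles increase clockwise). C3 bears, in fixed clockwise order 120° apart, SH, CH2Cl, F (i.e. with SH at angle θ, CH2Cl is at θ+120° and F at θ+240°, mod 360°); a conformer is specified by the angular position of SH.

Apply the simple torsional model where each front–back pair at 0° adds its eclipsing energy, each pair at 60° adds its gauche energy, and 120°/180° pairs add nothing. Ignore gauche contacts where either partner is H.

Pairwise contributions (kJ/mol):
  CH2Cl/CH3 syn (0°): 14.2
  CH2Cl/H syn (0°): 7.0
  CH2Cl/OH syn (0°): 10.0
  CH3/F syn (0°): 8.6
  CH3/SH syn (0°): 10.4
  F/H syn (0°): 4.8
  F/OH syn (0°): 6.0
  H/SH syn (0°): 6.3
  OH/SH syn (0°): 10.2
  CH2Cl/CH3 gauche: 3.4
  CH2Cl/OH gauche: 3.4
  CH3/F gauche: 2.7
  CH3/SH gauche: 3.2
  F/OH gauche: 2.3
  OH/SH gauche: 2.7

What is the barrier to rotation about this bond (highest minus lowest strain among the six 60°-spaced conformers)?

17.6 kJ/mol

SH at 0° (eclipsed): CH3–SH eclipsed, H–CH2Cl eclipsed, OH–F eclipsed; 10.4 + 7.0 + 6.0 = 23.4 kJ/mol.
SH at 60° (staggered): CH3–SH gauche, CH3–F gauche, OH–CH2Cl gauche, OH–F gauche; 3.2 + 2.7 + 3.4 + 2.3 = 11.6 kJ/mol.
SH at 120° (eclipsed): CH3–F eclipsed, H–SH eclipsed, OH–CH2Cl eclipsed; 8.6 + 6.3 + 10.0 = 24.9 kJ/mol.
SH at 180° (staggered): CH3–CH2Cl gauche, CH3–F gauche, OH–SH gauche, OH–CH2Cl gauche; 3.4 + 2.7 + 2.7 + 3.4 = 12.2 kJ/mol.
SH at 240° (eclipsed): CH3–CH2Cl eclipsed, H–F eclipsed, OH–SH eclipsed; 14.2 + 4.8 + 10.2 = 29.2 kJ/mol.
SH at 300° (staggered): CH3–SH gauche, CH3–CH2Cl gauche, OH–SH gauche, OH–F gauche; 3.2 + 3.4 + 2.7 + 2.3 = 11.6 kJ/mol.
Max at 240° (29.2 kJ/mol), min at 60° (11.6 kJ/mol); barrier = 17.6 kJ/mol.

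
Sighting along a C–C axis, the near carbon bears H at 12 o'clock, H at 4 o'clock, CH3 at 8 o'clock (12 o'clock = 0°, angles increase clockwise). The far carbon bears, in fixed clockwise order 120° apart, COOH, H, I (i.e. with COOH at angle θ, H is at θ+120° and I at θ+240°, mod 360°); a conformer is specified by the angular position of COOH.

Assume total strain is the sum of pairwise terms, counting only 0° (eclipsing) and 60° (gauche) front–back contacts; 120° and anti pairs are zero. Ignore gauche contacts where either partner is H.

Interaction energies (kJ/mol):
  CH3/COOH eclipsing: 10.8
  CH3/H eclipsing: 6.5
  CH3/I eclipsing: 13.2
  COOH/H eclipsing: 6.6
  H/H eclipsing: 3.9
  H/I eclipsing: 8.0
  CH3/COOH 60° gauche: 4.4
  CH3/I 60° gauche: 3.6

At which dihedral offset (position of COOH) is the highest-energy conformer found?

0°

COOH at 0° (eclipsed): H(0°)/COOH(0°) eclipsed 6.6; H(120°)/H(120°) eclipsed 3.9; CH3(240°)/I(240°) eclipsed 13.2 → 23.7 kJ/mol.
COOH at 60° (staggered): CH3(240°)/I(300°) gauche 3.6 → 3.6 kJ/mol.
COOH at 120° (eclipsed): H(0°)/I(0°) eclipsed 8.0; H(120°)/COOH(120°) eclipsed 6.6; CH3(240°)/H(240°) eclipsed 6.5 → 21.1 kJ/mol.
COOH at 180° (staggered): CH3(240°)/COOH(180°) gauche 4.4 → 4.4 kJ/mol.
COOH at 240° (eclipsed): H(0°)/H(0°) eclipsed 3.9; H(120°)/I(120°) eclipsed 8.0; CH3(240°)/COOH(240°) eclipsed 10.8 → 22.7 kJ/mol.
COOH at 300° (staggered): CH3(240°)/COOH(300°) gauche 4.4; CH3(240°)/I(180°) gauche 3.6 → 8.0 kJ/mol.
The maximum (23.7 kJ/mol) occurs with COOH at 0°.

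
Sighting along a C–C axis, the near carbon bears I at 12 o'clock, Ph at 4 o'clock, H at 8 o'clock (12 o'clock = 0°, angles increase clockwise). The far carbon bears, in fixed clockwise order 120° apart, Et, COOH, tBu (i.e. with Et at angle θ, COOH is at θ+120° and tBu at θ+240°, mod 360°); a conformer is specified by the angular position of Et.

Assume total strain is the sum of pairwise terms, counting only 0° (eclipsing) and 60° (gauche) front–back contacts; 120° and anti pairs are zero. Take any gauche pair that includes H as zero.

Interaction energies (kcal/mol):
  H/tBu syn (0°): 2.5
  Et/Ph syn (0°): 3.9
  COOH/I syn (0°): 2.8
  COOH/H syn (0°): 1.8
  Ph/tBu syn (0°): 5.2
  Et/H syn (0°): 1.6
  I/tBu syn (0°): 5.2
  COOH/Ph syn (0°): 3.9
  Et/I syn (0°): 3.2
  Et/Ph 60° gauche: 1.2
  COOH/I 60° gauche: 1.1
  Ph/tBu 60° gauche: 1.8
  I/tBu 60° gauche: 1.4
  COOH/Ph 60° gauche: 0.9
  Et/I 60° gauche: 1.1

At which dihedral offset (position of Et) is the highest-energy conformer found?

Et at 0° (eclipsed): I–Et eclipsed, Ph–COOH eclipsed, H–tBu eclipsed; 3.2 + 3.9 + 2.5 = 9.6 kcal/mol.
Et at 60° (staggered): I–Et gauche, I–tBu gauche, Ph–Et gauche, Ph–COOH gauche; 1.1 + 1.4 + 1.2 + 0.9 = 4.6 kcal/mol.
Et at 120° (eclipsed): I–tBu eclipsed, Ph–Et eclipsed, H–COOH eclipsed; 5.2 + 3.9 + 1.8 = 10.9 kcal/mol.
Et at 180° (staggered): I–COOH gauche, I–tBu gauche, Ph–Et gauche, Ph–tBu gauche; 1.1 + 1.4 + 1.2 + 1.8 = 5.5 kcal/mol.
Et at 240° (eclipsed): I–COOH eclipsed, Ph–tBu eclipsed, H–Et eclipsed; 2.8 + 5.2 + 1.6 = 9.6 kcal/mol.
Et at 300° (staggered): I–Et gauche, I–COOH gauche, Ph–COOH gauche, Ph–tBu gauche; 1.1 + 1.1 + 0.9 + 1.8 = 4.9 kcal/mol.
The maximum (10.9 kcal/mol) occurs with Et at 120°.

120°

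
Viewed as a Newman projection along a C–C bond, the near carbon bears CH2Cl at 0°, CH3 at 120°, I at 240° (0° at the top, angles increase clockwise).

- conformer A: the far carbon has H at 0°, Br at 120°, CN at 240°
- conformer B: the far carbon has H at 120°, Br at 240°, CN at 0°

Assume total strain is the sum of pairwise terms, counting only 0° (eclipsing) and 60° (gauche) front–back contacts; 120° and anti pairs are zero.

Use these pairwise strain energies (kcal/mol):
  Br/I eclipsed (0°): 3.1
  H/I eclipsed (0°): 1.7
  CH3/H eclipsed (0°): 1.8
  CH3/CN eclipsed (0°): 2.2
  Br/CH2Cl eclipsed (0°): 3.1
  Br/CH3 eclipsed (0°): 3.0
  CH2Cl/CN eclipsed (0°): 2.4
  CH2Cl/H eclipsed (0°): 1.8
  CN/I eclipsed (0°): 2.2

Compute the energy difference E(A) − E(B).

-0.3 kcal/mol

A (eclipsed): CH2Cl–H eclipsed, CH3–Br eclipsed, I–CN eclipsed; 1.8 + 3.0 + 2.2 = 7.0 kcal/mol.
B (eclipsed): CH2Cl–CN eclipsed, CH3–H eclipsed, I–Br eclipsed; 2.4 + 1.8 + 3.1 = 7.3 kcal/mol.
E(A) − E(B) = 7.0 − 7.3 = -0.3 kcal/mol.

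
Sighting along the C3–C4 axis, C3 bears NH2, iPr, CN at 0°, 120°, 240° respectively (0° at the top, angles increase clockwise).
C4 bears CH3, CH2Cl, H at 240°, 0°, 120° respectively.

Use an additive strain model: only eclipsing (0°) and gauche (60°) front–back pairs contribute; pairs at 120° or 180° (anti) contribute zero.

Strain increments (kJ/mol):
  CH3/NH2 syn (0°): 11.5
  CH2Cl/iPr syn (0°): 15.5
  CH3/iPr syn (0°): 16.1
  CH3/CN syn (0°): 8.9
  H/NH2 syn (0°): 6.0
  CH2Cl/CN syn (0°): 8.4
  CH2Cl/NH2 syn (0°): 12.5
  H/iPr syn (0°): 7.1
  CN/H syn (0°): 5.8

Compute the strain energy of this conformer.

This conformer is eclipsed. NH2 at 0° is eclipsed with CH2Cl at 0° (12.5); iPr at 120° is eclipsed with H at 120° (7.1); CN at 240° is eclipsed with CH3 at 240° (8.9). Total 28.5 kJ/mol.

28.5 kJ/mol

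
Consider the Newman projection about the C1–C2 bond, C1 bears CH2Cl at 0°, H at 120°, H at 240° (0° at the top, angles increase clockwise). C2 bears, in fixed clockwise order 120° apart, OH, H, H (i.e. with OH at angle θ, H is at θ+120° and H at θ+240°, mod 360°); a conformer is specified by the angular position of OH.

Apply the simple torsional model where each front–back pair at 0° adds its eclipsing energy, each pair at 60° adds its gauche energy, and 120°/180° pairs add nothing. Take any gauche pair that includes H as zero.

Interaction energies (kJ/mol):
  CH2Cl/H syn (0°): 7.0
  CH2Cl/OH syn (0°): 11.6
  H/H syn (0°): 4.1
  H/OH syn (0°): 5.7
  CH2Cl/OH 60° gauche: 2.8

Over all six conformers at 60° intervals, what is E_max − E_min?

OH at 0° (eclipsed): CH2Cl–OH eclipsed, H–H eclipsed, H–H eclipsed; 11.6 + 4.1 + 4.1 = 19.8 kJ/mol.
OH at 60° (staggered): CH2Cl–OH gauche; 2.8 = 2.8 kJ/mol.
OH at 120° (eclipsed): CH2Cl–H eclipsed, H–OH eclipsed, H–H eclipsed; 7.0 + 5.7 + 4.1 = 16.8 kJ/mol.
OH at 180° (staggered): no non-H gauche contacts → 0.0 kJ/mol.
OH at 240° (eclipsed): CH2Cl–H eclipsed, H–H eclipsed, H–OH eclipsed; 7.0 + 4.1 + 5.7 = 16.8 kJ/mol.
OH at 300° (staggered): CH2Cl–OH gauche; 2.8 = 2.8 kJ/mol.
Max at 0° (19.8 kJ/mol), min at 180° (0.0 kJ/mol); barrier = 19.8 kJ/mol.

19.8 kJ/mol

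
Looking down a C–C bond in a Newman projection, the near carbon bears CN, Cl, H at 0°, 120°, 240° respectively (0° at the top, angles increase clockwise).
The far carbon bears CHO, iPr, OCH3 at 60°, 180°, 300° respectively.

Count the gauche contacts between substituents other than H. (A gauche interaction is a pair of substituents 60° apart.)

Non-H gauche pairs: CN(0°)/CHO(60°); CN(0°)/OCH3(300°); Cl(120°)/CHO(60°); Cl(120°)/iPr(180°) — 4 interactions.

4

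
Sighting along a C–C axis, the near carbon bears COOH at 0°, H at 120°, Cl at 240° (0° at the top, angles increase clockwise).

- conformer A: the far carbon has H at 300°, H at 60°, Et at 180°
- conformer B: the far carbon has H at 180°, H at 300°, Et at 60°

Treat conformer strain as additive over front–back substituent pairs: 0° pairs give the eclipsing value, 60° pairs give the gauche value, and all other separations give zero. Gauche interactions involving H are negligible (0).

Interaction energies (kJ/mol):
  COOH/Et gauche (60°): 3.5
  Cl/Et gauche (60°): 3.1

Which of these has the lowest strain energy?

A is staggered. Cl at 240° is gauche with Et at 180° (3.1). Total 3.1 kJ/mol.
B is staggered. COOH at 0° is gauche with Et at 60° (3.5). Total 3.5 kJ/mol.
A has the lowest total (3.1 kJ/mol).

A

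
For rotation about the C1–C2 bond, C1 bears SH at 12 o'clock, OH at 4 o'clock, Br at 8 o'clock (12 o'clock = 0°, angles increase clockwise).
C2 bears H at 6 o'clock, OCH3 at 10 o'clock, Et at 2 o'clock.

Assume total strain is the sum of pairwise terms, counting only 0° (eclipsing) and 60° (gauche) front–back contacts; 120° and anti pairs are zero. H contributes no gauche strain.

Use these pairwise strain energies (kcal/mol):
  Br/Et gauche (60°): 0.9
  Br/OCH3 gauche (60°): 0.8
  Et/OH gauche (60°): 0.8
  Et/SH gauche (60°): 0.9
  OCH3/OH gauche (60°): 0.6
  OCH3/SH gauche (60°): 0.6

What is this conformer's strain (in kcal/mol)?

3.1 kcal/mol

This conformer is staggered. SH at 0° is gauche with OCH3 at 300° (0.6); SH at 0° is gauche with Et at 60° (0.9); OH at 120° is gauche with Et at 60° (0.8); Br at 240° is gauche with OCH3 at 300° (0.8). Total 3.1 kcal/mol.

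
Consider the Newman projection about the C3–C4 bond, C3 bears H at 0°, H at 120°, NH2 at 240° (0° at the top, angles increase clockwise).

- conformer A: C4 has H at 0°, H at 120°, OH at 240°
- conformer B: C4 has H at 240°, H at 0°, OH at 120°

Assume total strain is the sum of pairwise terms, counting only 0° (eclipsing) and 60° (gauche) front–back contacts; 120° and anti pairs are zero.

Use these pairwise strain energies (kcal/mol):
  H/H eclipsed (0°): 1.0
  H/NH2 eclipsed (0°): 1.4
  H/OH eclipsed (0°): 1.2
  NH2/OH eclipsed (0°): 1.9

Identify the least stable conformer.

A

A (eclipsed): H(0°)/H(0°) eclipsed 1.0; H(120°)/H(120°) eclipsed 1.0; NH2(240°)/OH(240°) eclipsed 1.9 → 3.9 kcal/mol.
B (eclipsed): H(0°)/H(0°) eclipsed 1.0; H(120°)/OH(120°) eclipsed 1.2; NH2(240°)/H(240°) eclipsed 1.4 → 3.6 kcal/mol.
A has the highest total (3.9 kcal/mol).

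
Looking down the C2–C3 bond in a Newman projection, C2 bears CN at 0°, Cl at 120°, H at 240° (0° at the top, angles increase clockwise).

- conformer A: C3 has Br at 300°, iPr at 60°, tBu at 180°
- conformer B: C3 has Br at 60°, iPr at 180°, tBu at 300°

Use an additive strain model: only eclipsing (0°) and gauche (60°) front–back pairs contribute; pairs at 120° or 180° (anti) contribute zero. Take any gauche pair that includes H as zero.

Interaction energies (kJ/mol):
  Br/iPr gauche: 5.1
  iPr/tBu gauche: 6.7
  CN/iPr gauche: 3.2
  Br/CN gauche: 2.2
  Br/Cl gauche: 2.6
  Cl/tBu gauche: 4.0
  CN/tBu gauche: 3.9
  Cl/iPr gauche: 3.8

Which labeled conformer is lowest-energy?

B

A (staggered): CN–Br gauche, CN–iPr gauche, Cl–iPr gauche, Cl–tBu gauche; 2.2 + 3.2 + 3.8 + 4.0 = 13.2 kJ/mol.
B (staggered): CN–Br gauche, CN–tBu gauche, Cl–Br gauche, Cl–iPr gauche; 2.2 + 3.9 + 2.6 + 3.8 = 12.5 kJ/mol.
B has the lowest total (12.5 kJ/mol).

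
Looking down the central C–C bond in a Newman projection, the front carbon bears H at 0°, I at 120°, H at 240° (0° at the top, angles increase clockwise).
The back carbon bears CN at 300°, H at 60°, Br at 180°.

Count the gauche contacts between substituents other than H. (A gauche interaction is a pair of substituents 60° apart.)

1

Non-H gauche pairs: I(120°)/Br(180°) — 1 interaction.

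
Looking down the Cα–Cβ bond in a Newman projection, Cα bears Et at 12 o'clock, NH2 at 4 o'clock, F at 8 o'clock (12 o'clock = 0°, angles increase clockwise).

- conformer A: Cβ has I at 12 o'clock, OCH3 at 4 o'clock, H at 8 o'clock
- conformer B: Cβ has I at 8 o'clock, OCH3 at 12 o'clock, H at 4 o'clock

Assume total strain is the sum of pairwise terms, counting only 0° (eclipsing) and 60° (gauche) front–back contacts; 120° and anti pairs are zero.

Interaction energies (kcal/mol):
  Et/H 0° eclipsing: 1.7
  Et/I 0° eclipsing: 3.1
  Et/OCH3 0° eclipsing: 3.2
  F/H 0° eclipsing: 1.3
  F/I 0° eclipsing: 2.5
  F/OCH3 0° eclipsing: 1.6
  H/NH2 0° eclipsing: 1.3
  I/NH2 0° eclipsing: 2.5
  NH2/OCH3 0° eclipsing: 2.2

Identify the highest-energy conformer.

B

A is eclipsed. Et at 0° is eclipsed with I at 0° (3.1); NH2 at 120° is eclipsed with OCH3 at 120° (2.2); F at 240° is eclipsed with H at 240° (1.3). Total 6.6 kcal/mol.
B is eclipsed. Et at 0° is eclipsed with OCH3 at 0° (3.2); NH2 at 120° is eclipsed with H at 120° (1.3); F at 240° is eclipsed with I at 240° (2.5). Total 7.0 kcal/mol.
B has the highest total (7.0 kcal/mol).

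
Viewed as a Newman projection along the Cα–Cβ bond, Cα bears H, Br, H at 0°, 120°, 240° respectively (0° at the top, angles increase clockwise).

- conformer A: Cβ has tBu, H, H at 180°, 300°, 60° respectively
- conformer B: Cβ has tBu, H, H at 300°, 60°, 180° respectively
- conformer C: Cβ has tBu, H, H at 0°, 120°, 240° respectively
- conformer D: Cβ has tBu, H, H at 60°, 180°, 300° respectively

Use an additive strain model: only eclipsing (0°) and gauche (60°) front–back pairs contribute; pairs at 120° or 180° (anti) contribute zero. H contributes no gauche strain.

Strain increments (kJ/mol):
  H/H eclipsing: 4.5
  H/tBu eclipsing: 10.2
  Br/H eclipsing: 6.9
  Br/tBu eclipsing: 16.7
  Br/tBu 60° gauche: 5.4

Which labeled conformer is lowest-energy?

B

A (staggered): Br(120°)/tBu(180°) gauche 5.4 → 5.4 kJ/mol.
B (staggered): no non-H gauche contacts → 0.0 kJ/mol.
C (eclipsed): H(0°)/tBu(0°) eclipsed 10.2; Br(120°)/H(120°) eclipsed 6.9; H(240°)/H(240°) eclipsed 4.5 → 21.6 kJ/mol.
D (staggered): Br(120°)/tBu(60°) gauche 5.4 → 5.4 kJ/mol.
B has the lowest total (0.0 kJ/mol).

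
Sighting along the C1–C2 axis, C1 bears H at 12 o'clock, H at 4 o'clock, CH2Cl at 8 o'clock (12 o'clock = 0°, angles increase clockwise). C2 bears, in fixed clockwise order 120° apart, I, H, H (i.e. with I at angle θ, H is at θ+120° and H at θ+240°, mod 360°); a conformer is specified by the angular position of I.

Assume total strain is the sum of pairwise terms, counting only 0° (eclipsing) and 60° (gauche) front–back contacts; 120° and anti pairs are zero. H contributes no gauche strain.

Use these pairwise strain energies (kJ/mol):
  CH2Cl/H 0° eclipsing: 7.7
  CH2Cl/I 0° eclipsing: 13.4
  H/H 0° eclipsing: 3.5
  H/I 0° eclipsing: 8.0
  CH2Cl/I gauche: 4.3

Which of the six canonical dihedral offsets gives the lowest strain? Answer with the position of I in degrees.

I at 0° (eclipsed): H–I eclipsed, H–H eclipsed, CH2Cl–H eclipsed; 8.0 + 3.5 + 7.7 = 19.2 kJ/mol.
I at 60° (staggered): no non-H gauche contacts → 0.0 kJ/mol.
I at 120° (eclipsed): H–H eclipsed, H–I eclipsed, CH2Cl–H eclipsed; 3.5 + 8.0 + 7.7 = 19.2 kJ/mol.
I at 180° (staggered): CH2Cl–I gauche; 4.3 = 4.3 kJ/mol.
I at 240° (eclipsed): H–H eclipsed, H–H eclipsed, CH2Cl–I eclipsed; 3.5 + 3.5 + 13.4 = 20.4 kJ/mol.
I at 300° (staggered): CH2Cl–I gauche; 4.3 = 4.3 kJ/mol.
The minimum (0.0 kJ/mol) occurs with I at 60°.

60°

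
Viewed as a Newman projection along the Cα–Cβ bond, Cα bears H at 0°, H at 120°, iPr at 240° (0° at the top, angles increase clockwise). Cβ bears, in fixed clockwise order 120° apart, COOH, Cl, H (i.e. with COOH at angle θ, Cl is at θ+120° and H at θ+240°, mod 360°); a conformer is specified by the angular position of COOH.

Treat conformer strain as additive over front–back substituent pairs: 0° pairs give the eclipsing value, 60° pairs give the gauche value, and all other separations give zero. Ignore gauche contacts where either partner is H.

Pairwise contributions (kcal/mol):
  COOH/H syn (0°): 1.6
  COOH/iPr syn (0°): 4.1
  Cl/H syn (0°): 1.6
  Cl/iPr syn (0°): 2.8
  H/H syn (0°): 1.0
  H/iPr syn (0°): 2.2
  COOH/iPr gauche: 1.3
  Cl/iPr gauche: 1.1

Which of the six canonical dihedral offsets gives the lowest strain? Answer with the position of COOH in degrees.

60°

COOH at 0° (eclipsed): H–COOH eclipsed, H–Cl eclipsed, iPr–H eclipsed; 1.6 + 1.6 + 2.2 = 5.4 kcal/mol.
COOH at 60° (staggered): iPr–Cl gauche; 1.1 = 1.1 kcal/mol.
COOH at 120° (eclipsed): H–H eclipsed, H–COOH eclipsed, iPr–Cl eclipsed; 1.0 + 1.6 + 2.8 = 5.4 kcal/mol.
COOH at 180° (staggered): iPr–COOH gauche, iPr–Cl gauche; 1.3 + 1.1 = 2.4 kcal/mol.
COOH at 240° (eclipsed): H–Cl eclipsed, H–H eclipsed, iPr–COOH eclipsed; 1.6 + 1.0 + 4.1 = 6.7 kcal/mol.
COOH at 300° (staggered): iPr–COOH gauche; 1.3 = 1.3 kcal/mol.
The minimum (1.1 kcal/mol) occurs with COOH at 60°.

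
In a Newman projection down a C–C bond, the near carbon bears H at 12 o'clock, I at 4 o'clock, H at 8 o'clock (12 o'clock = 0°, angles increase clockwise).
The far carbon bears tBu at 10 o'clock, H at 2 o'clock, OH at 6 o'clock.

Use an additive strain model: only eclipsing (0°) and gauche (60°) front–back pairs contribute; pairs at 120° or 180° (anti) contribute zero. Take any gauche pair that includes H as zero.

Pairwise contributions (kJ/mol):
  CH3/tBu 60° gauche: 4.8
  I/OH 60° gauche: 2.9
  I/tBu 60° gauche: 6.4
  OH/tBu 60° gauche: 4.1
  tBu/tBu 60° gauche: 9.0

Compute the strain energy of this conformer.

2.9 kJ/mol

This conformer (staggered): I(120°)/OH(180°) gauche 2.9 → 2.9 kJ/mol.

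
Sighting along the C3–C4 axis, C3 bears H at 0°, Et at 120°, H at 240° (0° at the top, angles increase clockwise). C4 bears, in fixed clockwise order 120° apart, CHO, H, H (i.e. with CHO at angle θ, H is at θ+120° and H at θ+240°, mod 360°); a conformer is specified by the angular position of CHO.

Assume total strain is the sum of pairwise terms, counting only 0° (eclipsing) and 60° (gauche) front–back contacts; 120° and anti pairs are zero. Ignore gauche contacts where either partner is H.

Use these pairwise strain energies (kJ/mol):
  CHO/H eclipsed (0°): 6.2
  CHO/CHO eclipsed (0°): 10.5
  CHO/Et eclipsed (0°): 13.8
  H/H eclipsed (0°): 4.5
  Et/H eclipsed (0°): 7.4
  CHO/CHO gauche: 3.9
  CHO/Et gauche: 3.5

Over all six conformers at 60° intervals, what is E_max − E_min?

CHO at 0° (eclipsed): H(0°)/CHO(0°) eclipsed 6.2; Et(120°)/H(120°) eclipsed 7.4; H(240°)/H(240°) eclipsed 4.5 → 18.1 kJ/mol.
CHO at 60° (staggered): Et(120°)/CHO(60°) gauche 3.5 → 3.5 kJ/mol.
CHO at 120° (eclipsed): H(0°)/H(0°) eclipsed 4.5; Et(120°)/CHO(120°) eclipsed 13.8; H(240°)/H(240°) eclipsed 4.5 → 22.8 kJ/mol.
CHO at 180° (staggered): Et(120°)/CHO(180°) gauche 3.5 → 3.5 kJ/mol.
CHO at 240° (eclipsed): H(0°)/H(0°) eclipsed 4.5; Et(120°)/H(120°) eclipsed 7.4; H(240°)/CHO(240°) eclipsed 6.2 → 18.1 kJ/mol.
CHO at 300° (staggered): no non-H gauche contacts → 0.0 kJ/mol.
Max at 120° (22.8 kJ/mol), min at 300° (0.0 kJ/mol); barrier = 22.8 kJ/mol.

22.8 kJ/mol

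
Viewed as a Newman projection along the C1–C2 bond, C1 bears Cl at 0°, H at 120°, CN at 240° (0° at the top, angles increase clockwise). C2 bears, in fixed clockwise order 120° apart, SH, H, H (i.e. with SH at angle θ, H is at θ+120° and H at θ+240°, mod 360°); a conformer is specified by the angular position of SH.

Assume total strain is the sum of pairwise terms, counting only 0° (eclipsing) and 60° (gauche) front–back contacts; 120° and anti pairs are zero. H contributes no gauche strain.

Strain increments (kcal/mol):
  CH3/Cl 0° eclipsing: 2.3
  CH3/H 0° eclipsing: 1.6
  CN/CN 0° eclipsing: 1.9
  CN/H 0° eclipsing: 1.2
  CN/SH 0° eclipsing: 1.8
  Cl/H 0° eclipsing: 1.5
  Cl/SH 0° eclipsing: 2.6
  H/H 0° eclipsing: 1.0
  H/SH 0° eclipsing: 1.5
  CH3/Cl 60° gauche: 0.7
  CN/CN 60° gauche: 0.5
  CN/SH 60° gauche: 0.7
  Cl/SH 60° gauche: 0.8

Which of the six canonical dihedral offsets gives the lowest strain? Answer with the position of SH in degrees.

180°

SH at 0° (eclipsed): Cl–SH eclipsed, H–H eclipsed, CN–H eclipsed; 2.6 + 1.0 + 1.2 = 4.8 kcal/mol.
SH at 60° (staggered): Cl–SH gauche; 0.8 = 0.8 kcal/mol.
SH at 120° (eclipsed): Cl–H eclipsed, H–SH eclipsed, CN–H eclipsed; 1.5 + 1.5 + 1.2 = 4.2 kcal/mol.
SH at 180° (staggered): CN–SH gauche; 0.7 = 0.7 kcal/mol.
SH at 240° (eclipsed): Cl–H eclipsed, H–H eclipsed, CN–SH eclipsed; 1.5 + 1.0 + 1.8 = 4.3 kcal/mol.
SH at 300° (staggered): Cl–SH gauche, CN–SH gauche; 0.8 + 0.7 = 1.5 kcal/mol.
The minimum (0.7 kcal/mol) occurs with SH at 180°.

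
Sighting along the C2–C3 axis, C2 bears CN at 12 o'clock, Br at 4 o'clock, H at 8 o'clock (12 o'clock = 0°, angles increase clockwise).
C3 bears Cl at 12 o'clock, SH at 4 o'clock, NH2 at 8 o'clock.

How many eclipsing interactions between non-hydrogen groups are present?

2

Non-H eclipsing pairs: CN(0°)/Cl(0°); Br(120°)/SH(120°) — 2 interactions.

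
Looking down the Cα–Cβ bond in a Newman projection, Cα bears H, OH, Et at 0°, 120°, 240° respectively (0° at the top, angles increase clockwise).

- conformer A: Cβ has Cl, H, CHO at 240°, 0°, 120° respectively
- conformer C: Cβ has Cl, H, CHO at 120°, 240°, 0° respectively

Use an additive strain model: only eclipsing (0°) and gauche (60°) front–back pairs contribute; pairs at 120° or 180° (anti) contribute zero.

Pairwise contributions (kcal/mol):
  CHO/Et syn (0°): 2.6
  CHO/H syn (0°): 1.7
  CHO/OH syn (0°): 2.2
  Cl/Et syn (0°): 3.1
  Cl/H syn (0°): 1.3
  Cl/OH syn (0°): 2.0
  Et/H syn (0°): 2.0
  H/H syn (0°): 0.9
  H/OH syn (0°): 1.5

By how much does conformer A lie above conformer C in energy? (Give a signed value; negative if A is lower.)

A (eclipsed): H–H eclipsed, OH–CHO eclipsed, Et–Cl eclipsed; 0.9 + 2.2 + 3.1 = 6.2 kcal/mol.
C (eclipsed): H–CHO eclipsed, OH–Cl eclipsed, Et–H eclipsed; 1.7 + 2.0 + 2.0 = 5.7 kcal/mol.
E(A) − E(C) = 6.2 − 5.7 = +0.5 kcal/mol.

+0.5 kcal/mol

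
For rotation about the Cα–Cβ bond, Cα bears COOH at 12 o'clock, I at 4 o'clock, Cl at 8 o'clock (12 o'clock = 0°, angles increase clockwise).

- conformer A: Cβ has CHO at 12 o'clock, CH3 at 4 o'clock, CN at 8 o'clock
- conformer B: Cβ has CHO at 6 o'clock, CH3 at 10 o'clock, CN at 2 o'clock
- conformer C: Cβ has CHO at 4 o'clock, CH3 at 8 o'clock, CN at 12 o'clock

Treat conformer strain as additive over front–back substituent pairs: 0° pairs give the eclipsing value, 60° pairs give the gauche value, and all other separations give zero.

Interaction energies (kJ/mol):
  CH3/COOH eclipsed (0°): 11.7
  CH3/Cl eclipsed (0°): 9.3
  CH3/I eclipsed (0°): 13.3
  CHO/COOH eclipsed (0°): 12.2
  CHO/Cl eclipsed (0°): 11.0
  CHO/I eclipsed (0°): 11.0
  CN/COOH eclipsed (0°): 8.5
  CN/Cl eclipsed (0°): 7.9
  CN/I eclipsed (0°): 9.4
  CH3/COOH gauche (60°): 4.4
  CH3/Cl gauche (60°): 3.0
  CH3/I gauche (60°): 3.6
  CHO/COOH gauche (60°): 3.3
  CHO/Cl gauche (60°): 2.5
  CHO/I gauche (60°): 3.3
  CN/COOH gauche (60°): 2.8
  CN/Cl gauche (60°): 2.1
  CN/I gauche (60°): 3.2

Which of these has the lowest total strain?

B

A (eclipsed): COOH(0°)/CHO(0°) eclipsed 12.2; I(120°)/CH3(120°) eclipsed 13.3; Cl(240°)/CN(240°) eclipsed 7.9 → 33.4 kJ/mol.
B (staggered): COOH(0°)/CH3(300°) gauche 4.4; COOH(0°)/CN(60°) gauche 2.8; I(120°)/CHO(180°) gauche 3.3; I(120°)/CN(60°) gauche 3.2; Cl(240°)/CHO(180°) gauche 2.5; Cl(240°)/CH3(300°) gauche 3.0 → 19.2 kJ/mol.
C (eclipsed): COOH(0°)/CN(0°) eclipsed 8.5; I(120°)/CHO(120°) eclipsed 11.0; Cl(240°)/CH3(240°) eclipsed 9.3 → 28.8 kJ/mol.
B has the lowest total (19.2 kJ/mol).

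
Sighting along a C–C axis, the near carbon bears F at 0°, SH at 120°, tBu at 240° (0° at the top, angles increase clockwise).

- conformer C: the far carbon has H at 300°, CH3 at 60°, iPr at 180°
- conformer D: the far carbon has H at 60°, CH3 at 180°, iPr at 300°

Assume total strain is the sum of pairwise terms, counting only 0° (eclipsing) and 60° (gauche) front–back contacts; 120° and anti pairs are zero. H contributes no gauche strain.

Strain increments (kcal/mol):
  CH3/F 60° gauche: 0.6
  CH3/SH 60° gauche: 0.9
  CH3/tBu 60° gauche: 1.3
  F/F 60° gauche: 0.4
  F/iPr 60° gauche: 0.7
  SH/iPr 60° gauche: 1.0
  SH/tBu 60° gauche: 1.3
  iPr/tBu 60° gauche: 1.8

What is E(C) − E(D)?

C (staggered): F(0°)/CH3(60°) gauche 0.6; SH(120°)/CH3(60°) gauche 0.9; SH(120°)/iPr(180°) gauche 1.0; tBu(240°)/iPr(180°) gauche 1.8 → 4.3 kcal/mol.
D (staggered): F(0°)/iPr(300°) gauche 0.7; SH(120°)/CH3(180°) gauche 0.9; tBu(240°)/CH3(180°) gauche 1.3; tBu(240°)/iPr(300°) gauche 1.8 → 4.7 kcal/mol.
E(C) − E(D) = 4.3 − 4.7 = -0.4 kcal/mol.

-0.4 kcal/mol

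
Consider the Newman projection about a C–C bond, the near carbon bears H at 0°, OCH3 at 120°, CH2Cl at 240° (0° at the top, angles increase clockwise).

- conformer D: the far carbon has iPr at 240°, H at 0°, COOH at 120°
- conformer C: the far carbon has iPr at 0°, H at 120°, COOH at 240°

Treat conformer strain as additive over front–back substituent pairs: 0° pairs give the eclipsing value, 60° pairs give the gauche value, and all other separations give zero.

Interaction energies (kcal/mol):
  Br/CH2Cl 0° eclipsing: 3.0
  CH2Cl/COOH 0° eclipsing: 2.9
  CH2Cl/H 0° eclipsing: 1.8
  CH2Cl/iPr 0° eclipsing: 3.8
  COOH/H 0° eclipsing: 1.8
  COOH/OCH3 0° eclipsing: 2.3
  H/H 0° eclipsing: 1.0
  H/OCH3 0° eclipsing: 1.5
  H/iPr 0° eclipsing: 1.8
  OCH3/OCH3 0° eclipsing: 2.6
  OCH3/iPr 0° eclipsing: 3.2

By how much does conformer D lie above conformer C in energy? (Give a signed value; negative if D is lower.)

D (eclipsed): H(0°)/H(0°) eclipsed 1.0; OCH3(120°)/COOH(120°) eclipsed 2.3; CH2Cl(240°)/iPr(240°) eclipsed 3.8 → 7.1 kcal/mol.
C (eclipsed): H(0°)/iPr(0°) eclipsed 1.8; OCH3(120°)/H(120°) eclipsed 1.5; CH2Cl(240°)/COOH(240°) eclipsed 2.9 → 6.2 kcal/mol.
E(D) − E(C) = 7.1 − 6.2 = +0.9 kcal/mol.

+0.9 kcal/mol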